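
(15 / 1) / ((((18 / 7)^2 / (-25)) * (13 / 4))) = -6125 / 351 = -17.45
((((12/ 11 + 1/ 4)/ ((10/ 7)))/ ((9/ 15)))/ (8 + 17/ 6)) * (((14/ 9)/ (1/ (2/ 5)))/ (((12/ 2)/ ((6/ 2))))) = 2891/ 64350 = 0.04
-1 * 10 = -10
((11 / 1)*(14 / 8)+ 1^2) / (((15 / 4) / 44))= 1188 / 5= 237.60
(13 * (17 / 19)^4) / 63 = 0.13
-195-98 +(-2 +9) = -286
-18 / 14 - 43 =-310 / 7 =-44.29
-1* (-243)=243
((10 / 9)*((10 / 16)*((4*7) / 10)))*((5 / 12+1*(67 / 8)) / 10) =1477 / 864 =1.71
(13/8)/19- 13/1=-1963/152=-12.91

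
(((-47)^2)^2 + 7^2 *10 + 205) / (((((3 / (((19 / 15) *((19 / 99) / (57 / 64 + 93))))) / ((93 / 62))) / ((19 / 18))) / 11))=59510220416 / 811215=73359.37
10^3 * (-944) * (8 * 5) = -37760000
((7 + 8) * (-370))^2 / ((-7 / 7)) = -30802500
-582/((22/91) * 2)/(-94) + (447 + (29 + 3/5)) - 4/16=1264466/2585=489.16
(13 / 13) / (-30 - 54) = -1 / 84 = -0.01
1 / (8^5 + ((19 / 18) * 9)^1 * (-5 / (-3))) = 6 / 196703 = 0.00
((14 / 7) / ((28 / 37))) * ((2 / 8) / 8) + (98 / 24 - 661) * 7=-6180161 / 1344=-4598.33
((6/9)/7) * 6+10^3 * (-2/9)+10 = -13334/63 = -211.65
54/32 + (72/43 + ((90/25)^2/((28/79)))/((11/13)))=61685181/1324400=46.58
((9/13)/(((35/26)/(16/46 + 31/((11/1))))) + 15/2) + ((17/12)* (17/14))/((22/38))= 2571397/212520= 12.10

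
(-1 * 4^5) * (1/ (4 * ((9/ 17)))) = -4352/ 9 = -483.56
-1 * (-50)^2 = -2500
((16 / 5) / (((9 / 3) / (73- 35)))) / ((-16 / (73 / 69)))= -2774 / 1035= -2.68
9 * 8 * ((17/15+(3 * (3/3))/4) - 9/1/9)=318/5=63.60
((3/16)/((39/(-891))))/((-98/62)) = 27621/10192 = 2.71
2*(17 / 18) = 17 / 9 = 1.89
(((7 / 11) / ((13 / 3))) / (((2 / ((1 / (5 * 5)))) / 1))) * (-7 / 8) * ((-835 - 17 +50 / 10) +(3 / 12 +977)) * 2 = -76587 / 114400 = -0.67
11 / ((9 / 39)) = 143 / 3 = 47.67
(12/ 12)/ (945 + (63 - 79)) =1/ 929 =0.00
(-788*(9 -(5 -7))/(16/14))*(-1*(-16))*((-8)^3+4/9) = 558704608/9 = 62078289.78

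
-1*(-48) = 48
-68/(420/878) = -142.15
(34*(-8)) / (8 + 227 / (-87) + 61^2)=-5916 / 81049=-0.07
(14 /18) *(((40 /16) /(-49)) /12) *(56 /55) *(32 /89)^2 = -1024 /2352537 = -0.00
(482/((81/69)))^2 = 122899396/729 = 168586.28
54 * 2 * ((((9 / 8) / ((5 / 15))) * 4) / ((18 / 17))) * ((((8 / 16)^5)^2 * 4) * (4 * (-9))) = -12393 / 64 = -193.64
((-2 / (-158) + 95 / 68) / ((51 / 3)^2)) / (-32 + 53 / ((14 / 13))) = 53011 / 187077214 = 0.00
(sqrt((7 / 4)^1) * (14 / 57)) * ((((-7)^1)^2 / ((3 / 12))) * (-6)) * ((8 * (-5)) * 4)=439040 * sqrt(7) / 19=61136.35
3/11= 0.27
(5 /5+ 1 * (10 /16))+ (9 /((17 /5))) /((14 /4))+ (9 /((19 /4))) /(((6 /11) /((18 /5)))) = 1346341 /90440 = 14.89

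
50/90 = 5/9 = 0.56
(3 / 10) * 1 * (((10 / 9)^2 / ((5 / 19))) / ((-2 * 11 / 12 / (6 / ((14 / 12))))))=-304 / 77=-3.95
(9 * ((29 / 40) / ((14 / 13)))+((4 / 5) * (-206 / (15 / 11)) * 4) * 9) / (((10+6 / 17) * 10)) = -206805867 / 4928000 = -41.97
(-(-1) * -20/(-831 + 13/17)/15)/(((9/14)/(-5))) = -2380/190539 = -0.01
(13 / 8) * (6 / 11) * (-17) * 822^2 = -111994623 / 11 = -10181329.36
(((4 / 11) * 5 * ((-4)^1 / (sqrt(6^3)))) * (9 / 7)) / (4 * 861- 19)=-4 * sqrt(6) / 52745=-0.00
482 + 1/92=44345/92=482.01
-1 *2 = -2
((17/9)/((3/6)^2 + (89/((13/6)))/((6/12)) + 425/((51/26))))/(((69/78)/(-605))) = -2781064/643839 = -4.32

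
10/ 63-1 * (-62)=3916/ 63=62.16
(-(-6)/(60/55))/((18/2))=0.61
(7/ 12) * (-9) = -21/ 4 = -5.25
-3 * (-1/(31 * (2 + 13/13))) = 1/31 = 0.03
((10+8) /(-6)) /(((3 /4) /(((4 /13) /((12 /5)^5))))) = -3125 /202176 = -0.02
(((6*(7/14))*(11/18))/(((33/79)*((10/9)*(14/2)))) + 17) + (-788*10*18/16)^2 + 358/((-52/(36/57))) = 2717581277513/34580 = 78588238.22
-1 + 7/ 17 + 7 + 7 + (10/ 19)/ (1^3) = 4502/ 323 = 13.94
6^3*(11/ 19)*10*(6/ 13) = 142560/ 247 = 577.17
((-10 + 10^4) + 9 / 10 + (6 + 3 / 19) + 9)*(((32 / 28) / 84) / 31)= 12933 / 2945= 4.39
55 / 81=0.68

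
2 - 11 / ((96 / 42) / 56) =-535 / 2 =-267.50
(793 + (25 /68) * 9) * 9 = 487341 /68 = 7166.78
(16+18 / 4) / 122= 41 / 244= 0.17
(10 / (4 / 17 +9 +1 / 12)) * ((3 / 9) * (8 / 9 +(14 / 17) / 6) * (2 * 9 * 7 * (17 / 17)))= 87920 / 1901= 46.25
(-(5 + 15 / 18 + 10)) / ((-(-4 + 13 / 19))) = -1805 / 378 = -4.78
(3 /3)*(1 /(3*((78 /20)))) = 10 /117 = 0.09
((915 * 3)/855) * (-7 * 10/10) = -427/19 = -22.47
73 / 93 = 0.78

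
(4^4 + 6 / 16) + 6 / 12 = 2055 / 8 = 256.88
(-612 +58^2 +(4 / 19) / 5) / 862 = 130722 / 40945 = 3.19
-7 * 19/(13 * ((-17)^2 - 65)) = -19/416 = -0.05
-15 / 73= -0.21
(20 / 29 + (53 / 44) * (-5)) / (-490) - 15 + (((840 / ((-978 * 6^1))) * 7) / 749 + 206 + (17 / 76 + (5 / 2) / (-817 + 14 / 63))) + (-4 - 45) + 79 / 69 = 1004499480227349037 / 7006094515975016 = 143.38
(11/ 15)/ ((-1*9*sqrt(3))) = -0.05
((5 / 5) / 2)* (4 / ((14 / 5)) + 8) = 33 / 7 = 4.71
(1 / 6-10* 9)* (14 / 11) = -114.33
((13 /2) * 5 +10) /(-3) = -85 /6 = -14.17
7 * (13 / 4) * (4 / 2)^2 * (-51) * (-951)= 4413591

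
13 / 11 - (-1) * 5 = 68 / 11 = 6.18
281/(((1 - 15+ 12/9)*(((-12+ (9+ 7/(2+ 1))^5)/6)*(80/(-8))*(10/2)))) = 0.00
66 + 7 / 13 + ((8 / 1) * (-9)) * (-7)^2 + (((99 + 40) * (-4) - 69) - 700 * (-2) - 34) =-35366 / 13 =-2720.46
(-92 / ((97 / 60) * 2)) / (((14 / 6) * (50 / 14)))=-1656 / 485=-3.41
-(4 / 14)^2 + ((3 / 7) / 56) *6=-1 / 28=-0.04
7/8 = 0.88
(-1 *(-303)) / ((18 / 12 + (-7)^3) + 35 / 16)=-4848 / 5429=-0.89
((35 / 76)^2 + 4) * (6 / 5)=5.05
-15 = -15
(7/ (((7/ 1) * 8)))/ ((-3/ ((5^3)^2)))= -651.04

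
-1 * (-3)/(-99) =-1/33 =-0.03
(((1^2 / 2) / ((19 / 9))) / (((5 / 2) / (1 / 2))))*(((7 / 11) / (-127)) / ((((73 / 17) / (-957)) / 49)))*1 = 2.59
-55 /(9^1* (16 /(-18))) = 55 /8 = 6.88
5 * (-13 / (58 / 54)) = -1755 / 29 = -60.52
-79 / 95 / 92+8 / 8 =8661 / 8740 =0.99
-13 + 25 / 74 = -937 / 74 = -12.66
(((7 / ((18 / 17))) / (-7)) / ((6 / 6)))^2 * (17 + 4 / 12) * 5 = 18785 / 243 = 77.30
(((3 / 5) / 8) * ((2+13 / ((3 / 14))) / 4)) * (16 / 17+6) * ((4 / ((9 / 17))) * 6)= 5546 / 15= 369.73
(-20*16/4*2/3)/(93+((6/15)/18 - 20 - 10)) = -600/709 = -0.85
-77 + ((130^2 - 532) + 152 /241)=3926283 /241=16291.63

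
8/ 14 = 4/ 7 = 0.57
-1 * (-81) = 81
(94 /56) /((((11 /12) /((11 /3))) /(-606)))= -28482 /7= -4068.86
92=92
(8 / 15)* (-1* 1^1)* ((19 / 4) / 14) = -19 / 105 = -0.18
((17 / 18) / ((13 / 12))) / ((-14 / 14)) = -34 / 39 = -0.87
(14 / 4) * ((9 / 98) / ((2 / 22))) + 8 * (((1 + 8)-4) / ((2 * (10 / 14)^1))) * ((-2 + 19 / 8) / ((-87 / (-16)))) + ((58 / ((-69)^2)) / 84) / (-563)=5.47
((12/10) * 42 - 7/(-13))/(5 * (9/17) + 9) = 5117/1170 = 4.37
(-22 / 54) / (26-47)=11 / 567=0.02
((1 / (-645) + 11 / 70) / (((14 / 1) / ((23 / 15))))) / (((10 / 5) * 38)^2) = 0.00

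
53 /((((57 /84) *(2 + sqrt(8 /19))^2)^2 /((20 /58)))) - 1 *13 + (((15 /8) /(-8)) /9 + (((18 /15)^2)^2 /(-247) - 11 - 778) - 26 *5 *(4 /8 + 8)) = -136452039658531063 /71791310760000 - 2181480 *sqrt(38) /2422109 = -1906.23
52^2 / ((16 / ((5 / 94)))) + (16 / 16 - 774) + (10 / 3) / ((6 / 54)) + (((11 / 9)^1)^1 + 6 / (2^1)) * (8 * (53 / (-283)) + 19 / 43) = -2534179499 / 3431658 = -738.47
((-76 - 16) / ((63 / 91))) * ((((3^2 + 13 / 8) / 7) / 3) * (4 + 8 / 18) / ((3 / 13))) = -6607900 / 5103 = -1294.90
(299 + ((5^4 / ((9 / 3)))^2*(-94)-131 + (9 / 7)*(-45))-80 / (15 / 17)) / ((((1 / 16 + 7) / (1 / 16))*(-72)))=257030023 / 512568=501.46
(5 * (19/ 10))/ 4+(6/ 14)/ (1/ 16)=517/ 56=9.23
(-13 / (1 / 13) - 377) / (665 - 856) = 546 / 191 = 2.86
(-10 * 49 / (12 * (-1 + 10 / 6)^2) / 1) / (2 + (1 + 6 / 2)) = -245 / 16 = -15.31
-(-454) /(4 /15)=3405 /2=1702.50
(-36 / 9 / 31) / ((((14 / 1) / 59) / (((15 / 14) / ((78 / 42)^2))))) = -885 / 5239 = -0.17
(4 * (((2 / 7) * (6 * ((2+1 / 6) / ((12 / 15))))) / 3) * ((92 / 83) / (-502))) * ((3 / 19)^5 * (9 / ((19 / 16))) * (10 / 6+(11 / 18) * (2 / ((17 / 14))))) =-3169782720 / 116632713825887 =-0.00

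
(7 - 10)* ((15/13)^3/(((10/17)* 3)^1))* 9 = -103275/4394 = -23.50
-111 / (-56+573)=-111 / 517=-0.21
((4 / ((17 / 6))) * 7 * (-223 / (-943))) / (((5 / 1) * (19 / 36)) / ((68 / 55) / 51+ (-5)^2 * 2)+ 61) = 530104896 / 13848844249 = 0.04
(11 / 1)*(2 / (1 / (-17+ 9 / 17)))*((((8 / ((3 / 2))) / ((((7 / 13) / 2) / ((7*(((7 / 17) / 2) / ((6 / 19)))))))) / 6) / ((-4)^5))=665665 / 124848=5.33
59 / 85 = 0.69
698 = 698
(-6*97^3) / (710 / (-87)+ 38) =-238207653 / 1298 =-183518.99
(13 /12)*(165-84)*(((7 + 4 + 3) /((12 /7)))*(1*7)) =40131 /8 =5016.38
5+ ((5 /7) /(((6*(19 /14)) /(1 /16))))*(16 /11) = 5.01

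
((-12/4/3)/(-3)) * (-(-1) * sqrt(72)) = 2 * sqrt(2) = 2.83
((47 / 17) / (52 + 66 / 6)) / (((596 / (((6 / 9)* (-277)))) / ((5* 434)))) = -2017945 / 68391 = -29.51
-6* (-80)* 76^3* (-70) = -14749593600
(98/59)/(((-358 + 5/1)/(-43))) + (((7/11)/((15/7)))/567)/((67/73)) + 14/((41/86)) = 22609315795787/764635292685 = 29.57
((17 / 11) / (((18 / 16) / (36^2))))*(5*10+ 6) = 1096704 / 11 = 99700.36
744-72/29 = 741.52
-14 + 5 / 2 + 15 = 3.50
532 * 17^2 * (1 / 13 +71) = 142063152 / 13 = 10927934.77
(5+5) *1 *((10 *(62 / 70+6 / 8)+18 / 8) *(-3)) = -7815 / 14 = -558.21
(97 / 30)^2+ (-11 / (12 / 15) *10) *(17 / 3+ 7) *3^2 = -14098091 / 900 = -15664.55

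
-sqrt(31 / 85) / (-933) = sqrt(2635) / 79305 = 0.00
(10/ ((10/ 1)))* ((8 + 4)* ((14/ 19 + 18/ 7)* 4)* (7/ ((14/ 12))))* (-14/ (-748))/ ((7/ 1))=5760/ 2261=2.55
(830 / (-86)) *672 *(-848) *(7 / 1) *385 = 637341196800 / 43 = 14821888297.67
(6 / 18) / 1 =1 / 3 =0.33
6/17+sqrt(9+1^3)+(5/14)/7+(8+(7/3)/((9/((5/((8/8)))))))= sqrt(10)+436337/44982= 12.86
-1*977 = -977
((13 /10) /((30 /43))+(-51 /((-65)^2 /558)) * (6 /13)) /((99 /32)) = -596984 /1482975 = -0.40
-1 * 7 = -7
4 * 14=56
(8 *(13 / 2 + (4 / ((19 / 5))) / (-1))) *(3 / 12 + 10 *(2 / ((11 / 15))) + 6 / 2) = 278001 / 209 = 1330.15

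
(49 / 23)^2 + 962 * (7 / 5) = 3574291 / 2645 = 1351.34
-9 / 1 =-9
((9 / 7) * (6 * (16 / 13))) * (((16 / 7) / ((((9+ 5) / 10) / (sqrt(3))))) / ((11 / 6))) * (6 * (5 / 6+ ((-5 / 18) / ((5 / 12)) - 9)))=-776.18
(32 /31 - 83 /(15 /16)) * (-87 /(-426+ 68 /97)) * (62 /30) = -57227672 /1547025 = -36.99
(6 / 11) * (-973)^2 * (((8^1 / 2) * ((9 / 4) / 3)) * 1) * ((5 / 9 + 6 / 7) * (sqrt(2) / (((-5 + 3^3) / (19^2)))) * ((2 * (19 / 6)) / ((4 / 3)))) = 82561666397 * sqrt(2) / 484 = 241239314.77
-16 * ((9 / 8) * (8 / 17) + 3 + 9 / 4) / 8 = -393 / 34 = -11.56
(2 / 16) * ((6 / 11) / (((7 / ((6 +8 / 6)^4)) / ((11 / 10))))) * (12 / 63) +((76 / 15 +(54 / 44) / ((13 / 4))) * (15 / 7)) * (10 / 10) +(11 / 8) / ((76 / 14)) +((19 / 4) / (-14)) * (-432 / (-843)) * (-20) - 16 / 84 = 5117146105751 / 242419217040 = 21.11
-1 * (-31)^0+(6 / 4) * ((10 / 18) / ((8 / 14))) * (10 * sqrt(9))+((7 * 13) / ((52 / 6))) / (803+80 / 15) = 414801 / 9700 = 42.76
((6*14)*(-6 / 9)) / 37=-56 / 37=-1.51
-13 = -13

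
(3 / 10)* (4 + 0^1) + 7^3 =1721 / 5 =344.20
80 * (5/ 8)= 50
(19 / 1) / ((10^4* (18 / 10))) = 19 / 18000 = 0.00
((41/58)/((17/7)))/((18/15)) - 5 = -28145/5916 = -4.76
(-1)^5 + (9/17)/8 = -0.93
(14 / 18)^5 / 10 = 16807 / 590490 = 0.03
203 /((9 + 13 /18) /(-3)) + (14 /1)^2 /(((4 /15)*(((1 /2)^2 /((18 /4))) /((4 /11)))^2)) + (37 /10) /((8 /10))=760644037 /24200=31431.57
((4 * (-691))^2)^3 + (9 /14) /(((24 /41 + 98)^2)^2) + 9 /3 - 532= 1666255149551017955357262057376362057 /3736915455275744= 445890513042946625007.00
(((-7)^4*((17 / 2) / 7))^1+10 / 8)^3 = 1588099077963 / 64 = 24814048093.17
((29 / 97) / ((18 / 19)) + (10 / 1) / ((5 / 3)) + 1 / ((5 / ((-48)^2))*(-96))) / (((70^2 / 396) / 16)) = 1164328 / 594125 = 1.96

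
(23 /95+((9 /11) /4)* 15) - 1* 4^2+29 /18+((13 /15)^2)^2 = -444997129 /42322500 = -10.51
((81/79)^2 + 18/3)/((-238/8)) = -176028/742679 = -0.24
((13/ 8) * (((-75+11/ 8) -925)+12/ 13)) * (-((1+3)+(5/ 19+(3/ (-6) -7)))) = -12762603/ 2432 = -5247.78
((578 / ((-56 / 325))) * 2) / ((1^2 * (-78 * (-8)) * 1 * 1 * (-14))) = 7225 / 9408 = 0.77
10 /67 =0.15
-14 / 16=-7 / 8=-0.88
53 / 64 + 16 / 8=181 / 64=2.83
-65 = -65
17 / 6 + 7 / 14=10 / 3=3.33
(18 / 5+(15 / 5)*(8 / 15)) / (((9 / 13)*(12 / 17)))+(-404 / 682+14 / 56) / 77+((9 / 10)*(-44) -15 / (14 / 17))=-668926361 / 14178780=-47.18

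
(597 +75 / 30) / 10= 1199 / 20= 59.95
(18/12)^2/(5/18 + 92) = 81/3322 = 0.02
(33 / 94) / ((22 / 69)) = 207 / 188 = 1.10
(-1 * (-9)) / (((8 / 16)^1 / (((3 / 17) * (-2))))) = -108 / 17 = -6.35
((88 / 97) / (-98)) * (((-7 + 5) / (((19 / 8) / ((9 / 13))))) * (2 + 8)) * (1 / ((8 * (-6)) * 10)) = -132 / 1173991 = -0.00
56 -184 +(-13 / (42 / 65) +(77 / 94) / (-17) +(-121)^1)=-4516357 / 16779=-269.17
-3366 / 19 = -177.16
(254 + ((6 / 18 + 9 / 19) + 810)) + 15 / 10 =121559 / 114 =1066.31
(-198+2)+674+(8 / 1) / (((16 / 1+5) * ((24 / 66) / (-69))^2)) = 198719 / 14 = 14194.21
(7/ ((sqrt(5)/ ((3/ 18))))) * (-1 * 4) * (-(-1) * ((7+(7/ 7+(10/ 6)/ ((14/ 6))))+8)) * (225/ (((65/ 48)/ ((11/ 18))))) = -1584 * sqrt(5) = -3541.93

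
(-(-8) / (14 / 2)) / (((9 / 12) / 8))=256 / 21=12.19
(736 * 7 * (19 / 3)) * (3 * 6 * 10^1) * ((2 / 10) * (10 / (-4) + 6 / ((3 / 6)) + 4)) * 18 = 285441408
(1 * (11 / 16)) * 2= 11 / 8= 1.38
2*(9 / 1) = 18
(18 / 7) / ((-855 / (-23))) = 46 / 665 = 0.07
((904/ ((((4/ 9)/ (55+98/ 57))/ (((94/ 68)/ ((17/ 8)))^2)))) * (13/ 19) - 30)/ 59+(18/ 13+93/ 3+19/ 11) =599.76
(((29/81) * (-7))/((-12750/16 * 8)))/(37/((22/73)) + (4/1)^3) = 638/303112125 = 0.00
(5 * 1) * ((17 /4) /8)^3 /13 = 24565 /425984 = 0.06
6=6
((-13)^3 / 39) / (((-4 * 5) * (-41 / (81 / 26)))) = -351 / 1640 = -0.21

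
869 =869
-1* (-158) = 158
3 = 3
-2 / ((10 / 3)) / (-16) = 3 / 80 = 0.04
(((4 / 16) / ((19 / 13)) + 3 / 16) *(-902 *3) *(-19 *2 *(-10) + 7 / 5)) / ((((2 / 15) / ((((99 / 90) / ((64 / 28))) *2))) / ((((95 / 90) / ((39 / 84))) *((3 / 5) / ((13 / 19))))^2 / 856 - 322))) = 3196419471419430072971 / 3716128832000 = 860147647.17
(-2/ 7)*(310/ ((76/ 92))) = -14260/ 133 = -107.22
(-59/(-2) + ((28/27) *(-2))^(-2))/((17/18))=839169/26656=31.48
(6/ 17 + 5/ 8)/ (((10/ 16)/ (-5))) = -133/ 17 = -7.82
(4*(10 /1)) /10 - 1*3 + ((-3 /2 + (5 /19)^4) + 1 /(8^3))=-32911855 /66724352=-0.49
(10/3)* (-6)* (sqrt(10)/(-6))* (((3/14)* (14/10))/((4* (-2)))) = -sqrt(10)/8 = -0.40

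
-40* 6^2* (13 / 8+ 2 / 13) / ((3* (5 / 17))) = -37740 / 13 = -2903.08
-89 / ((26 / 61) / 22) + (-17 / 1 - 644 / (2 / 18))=-135288 / 13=-10406.77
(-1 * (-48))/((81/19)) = 304/27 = 11.26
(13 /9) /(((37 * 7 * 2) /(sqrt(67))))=13 * sqrt(67) /4662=0.02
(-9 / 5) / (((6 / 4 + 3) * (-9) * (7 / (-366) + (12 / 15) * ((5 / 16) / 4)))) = 1952 / 1905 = 1.02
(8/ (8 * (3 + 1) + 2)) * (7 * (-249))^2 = 12152196/ 17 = 714835.06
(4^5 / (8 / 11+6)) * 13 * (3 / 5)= 219648 / 185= 1187.29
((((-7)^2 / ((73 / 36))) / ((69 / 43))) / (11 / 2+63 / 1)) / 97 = 0.00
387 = 387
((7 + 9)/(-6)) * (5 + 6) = -88/3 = -29.33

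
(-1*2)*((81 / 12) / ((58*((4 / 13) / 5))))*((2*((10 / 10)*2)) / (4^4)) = -1755 / 29696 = -0.06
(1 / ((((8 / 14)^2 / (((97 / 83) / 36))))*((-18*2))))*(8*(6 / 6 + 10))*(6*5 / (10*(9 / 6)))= -52283 / 107568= -0.49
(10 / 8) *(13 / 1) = 65 / 4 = 16.25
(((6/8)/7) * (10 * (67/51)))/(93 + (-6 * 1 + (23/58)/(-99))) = 961785/59444189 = 0.02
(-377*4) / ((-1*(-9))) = -1508 / 9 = -167.56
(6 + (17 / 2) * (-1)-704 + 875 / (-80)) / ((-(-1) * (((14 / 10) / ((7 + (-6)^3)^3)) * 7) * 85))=104795567591 / 13328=7862812.69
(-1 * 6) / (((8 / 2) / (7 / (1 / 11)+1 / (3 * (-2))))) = -461 / 4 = -115.25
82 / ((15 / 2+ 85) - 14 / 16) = 656 / 733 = 0.89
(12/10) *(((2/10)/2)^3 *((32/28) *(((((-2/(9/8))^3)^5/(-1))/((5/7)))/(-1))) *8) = -18446744073709551616/214469929265259375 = -86.01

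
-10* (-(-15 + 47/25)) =-656/5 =-131.20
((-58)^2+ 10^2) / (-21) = -3464 / 21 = -164.95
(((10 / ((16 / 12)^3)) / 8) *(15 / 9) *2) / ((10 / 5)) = 225 / 256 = 0.88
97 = 97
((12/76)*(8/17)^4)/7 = 12288/11108293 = 0.00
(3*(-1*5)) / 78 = -0.19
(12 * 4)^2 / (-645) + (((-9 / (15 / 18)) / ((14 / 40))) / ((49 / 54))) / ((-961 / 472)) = 930512256 / 70868945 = 13.13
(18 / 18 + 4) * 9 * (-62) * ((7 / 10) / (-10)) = 195.30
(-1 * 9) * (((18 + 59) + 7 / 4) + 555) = -22815 / 4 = -5703.75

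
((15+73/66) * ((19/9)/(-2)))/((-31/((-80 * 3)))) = -403940/3069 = -131.62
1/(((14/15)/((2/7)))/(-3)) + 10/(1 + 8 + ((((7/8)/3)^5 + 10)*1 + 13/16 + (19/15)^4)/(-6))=5536503898155/9903245942009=0.56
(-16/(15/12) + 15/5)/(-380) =49/1900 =0.03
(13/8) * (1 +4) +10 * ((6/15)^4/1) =8381/1000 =8.38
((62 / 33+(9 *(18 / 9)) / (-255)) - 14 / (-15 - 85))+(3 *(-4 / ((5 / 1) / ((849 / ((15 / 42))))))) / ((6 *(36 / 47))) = -34767371 / 28050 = -1239.48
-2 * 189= -378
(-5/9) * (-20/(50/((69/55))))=46/165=0.28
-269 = -269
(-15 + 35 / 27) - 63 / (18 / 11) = -2819 / 54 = -52.20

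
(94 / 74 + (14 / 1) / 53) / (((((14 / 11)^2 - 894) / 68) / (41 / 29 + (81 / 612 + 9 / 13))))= -20893247265 / 79827811466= -0.26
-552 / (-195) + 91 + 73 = 10844 / 65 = 166.83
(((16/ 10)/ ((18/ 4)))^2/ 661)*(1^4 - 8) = -0.00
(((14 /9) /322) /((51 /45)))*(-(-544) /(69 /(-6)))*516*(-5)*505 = 262714.56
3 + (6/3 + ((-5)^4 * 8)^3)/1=125000000005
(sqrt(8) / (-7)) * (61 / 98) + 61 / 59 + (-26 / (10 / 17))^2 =1954.42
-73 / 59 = -1.24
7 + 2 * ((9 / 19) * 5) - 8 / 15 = 3193 / 285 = 11.20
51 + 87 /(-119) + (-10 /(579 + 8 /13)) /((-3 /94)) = 27335458 /537999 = 50.81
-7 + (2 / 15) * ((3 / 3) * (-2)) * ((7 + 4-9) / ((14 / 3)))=-249 / 35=-7.11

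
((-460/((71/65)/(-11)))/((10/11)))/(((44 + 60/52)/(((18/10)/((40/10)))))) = 4232943/83354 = 50.78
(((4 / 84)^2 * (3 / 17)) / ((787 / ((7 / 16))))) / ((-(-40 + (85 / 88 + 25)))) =11 / 693968730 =0.00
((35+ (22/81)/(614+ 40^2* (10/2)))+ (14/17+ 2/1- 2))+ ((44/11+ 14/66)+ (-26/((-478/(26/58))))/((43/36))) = 778815293031737/19443115300257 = 40.06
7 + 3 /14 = 101 /14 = 7.21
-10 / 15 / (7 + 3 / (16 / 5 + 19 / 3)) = -0.09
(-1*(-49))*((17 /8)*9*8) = 7497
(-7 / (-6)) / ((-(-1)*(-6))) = -7 / 36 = -0.19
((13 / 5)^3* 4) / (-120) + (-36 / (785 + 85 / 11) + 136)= 110663929 / 817500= 135.37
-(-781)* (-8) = -6248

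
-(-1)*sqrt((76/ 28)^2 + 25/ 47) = 4*sqrt(53439)/ 329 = 2.81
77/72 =1.07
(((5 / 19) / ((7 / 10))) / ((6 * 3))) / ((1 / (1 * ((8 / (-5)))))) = -40 / 1197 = -0.03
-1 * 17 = -17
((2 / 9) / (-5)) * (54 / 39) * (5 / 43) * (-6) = 24 / 559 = 0.04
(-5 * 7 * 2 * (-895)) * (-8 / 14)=-35800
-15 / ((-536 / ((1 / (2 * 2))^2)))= 15 / 8576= 0.00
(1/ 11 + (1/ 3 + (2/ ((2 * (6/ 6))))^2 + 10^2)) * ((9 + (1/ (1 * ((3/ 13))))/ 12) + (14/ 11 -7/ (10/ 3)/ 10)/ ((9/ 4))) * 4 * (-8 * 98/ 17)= -183981.49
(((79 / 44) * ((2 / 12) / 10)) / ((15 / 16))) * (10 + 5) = 79 / 165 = 0.48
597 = 597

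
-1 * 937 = -937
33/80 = 0.41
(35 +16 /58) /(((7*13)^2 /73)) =74679 /240149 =0.31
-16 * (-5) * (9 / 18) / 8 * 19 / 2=47.50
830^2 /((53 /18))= 12400200 /53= 233966.04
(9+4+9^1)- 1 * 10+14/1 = 26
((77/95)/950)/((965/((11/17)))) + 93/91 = 137691343327/134730163750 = 1.02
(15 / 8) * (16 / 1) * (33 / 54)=18.33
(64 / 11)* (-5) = -320 / 11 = -29.09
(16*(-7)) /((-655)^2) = -112 /429025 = -0.00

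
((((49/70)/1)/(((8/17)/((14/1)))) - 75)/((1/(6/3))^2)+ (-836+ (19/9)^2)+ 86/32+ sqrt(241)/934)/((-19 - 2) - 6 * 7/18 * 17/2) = 6775201/264600 - 3 * sqrt(241)/114415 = 25.61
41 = 41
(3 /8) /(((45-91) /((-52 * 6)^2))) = -18252 /23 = -793.57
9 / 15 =3 / 5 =0.60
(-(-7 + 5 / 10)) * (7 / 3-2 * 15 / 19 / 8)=6331 / 456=13.88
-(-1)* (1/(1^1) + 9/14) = 23/14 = 1.64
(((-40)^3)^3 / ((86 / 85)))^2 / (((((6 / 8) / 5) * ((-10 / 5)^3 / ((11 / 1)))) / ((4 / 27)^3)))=-218459216543744000000000000000000000 / 109181601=-2000879402233202277369060000.00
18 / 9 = 2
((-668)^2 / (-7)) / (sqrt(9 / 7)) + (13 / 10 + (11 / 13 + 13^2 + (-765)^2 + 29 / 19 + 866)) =1448071271 / 2470 - 446224* sqrt(7) / 21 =530044.73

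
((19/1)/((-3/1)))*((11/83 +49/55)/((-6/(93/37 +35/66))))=164953136/50164785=3.29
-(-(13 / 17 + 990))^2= -283686649 / 289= -981614.70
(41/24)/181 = 41/4344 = 0.01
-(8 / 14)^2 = -16 / 49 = -0.33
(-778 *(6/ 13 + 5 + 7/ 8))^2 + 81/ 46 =1511464319135/ 62192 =24303195.25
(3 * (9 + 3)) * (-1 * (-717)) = 25812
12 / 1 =12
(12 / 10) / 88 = 3 / 220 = 0.01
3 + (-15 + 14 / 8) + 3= -29 / 4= -7.25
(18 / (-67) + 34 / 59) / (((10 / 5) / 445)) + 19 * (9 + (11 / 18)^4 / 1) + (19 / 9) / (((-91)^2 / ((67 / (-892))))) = 185519148230748401 / 766309981482864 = 242.09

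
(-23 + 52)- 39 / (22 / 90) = -1436 / 11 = -130.55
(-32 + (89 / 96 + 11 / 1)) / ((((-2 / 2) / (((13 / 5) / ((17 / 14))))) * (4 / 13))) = 2279641 / 16320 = 139.68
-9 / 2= -4.50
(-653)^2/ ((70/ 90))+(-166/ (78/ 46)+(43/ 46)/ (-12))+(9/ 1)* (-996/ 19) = 174233663391/ 318136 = 547670.38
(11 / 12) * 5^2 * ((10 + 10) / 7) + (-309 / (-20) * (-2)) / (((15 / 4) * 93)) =1064183 / 16275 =65.39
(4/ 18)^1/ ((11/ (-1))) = -2/ 99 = -0.02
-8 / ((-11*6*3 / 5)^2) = -50 / 9801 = -0.01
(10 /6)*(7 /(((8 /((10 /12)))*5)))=35 /144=0.24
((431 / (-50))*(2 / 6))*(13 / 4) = -5603 / 600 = -9.34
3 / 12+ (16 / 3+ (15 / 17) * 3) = 1679 / 204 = 8.23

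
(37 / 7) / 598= 37 / 4186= 0.01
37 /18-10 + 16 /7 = -713 /126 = -5.66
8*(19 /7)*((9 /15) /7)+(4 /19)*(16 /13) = 128312 /60515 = 2.12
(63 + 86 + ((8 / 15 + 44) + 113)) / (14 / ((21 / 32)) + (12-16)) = 2299 / 130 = 17.68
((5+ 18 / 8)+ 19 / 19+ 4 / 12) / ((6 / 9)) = 103 / 8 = 12.88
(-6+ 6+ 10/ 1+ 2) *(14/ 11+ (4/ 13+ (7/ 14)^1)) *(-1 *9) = -32130/ 143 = -224.69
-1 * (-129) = 129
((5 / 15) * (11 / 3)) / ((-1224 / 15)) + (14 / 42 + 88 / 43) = 373403 / 157896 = 2.36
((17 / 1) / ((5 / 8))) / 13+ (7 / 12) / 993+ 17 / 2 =8204621 / 774540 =10.59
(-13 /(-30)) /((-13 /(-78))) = 13 /5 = 2.60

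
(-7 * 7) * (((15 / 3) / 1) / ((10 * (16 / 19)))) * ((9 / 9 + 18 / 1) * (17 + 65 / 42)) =-1968533 / 192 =-10252.78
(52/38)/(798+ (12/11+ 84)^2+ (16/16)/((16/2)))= 25168/147845707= 0.00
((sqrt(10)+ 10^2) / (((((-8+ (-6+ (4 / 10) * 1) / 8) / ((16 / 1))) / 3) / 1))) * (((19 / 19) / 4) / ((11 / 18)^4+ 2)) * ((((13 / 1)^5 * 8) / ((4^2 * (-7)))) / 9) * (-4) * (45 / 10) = -155907415872000 / 45592379 -1559074158720 * sqrt(10) / 45592379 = -3527730.84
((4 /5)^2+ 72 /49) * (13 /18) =16796 /11025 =1.52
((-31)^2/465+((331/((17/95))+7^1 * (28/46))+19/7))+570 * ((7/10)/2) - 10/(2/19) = 161202269/82110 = 1963.25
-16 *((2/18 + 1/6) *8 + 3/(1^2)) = -752/9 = -83.56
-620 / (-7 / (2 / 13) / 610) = 756400 / 91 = 8312.09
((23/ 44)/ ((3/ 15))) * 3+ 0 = 345/ 44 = 7.84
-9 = -9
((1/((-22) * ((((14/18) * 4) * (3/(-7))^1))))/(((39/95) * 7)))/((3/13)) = 95/1848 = 0.05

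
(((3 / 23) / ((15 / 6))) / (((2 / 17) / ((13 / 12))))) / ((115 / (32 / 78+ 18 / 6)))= 2261 / 158700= 0.01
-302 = -302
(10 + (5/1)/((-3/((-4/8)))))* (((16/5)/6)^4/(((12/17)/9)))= 113152/10125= 11.18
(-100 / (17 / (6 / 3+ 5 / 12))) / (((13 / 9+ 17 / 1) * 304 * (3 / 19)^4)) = -4972775 / 1219104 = -4.08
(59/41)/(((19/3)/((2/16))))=177/6232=0.03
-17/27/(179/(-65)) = 1105/4833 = 0.23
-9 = -9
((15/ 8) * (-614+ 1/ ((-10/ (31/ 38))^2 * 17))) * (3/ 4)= -13565216151/ 15710720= -863.44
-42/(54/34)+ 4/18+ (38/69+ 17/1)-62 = -14629/207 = -70.67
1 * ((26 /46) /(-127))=-13 /2921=-0.00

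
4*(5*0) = 0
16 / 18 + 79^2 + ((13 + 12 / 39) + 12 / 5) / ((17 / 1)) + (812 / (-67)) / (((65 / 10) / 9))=4148498618 / 666315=6226.03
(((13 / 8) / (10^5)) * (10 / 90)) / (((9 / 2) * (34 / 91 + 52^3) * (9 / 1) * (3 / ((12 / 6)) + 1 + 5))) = 1183 / 27983456694000000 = 0.00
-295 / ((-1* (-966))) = -295 / 966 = -0.31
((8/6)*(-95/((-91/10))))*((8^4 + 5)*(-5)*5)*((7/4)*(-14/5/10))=9090550/13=699273.08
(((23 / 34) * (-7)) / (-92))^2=49 / 18496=0.00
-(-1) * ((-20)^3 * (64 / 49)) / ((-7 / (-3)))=-1536000 / 343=-4478.13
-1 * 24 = -24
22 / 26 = 11 / 13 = 0.85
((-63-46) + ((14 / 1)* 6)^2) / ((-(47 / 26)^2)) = -4696172 / 2209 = -2125.93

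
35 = 35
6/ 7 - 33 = -225/ 7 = -32.14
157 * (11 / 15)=1727 / 15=115.13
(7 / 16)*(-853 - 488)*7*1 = -4106.81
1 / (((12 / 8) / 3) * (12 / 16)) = 8 / 3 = 2.67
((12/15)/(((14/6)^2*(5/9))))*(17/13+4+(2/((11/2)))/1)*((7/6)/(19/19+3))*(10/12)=7299/20020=0.36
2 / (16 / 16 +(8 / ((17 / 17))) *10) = 2 / 81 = 0.02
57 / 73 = 0.78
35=35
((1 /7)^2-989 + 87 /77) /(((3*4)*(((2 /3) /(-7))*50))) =532451 /30800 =17.29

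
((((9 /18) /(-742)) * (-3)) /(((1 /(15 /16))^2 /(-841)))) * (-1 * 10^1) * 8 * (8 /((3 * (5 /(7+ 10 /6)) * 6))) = 273325 /2968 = 92.09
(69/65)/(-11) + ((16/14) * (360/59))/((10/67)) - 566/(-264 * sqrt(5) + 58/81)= 245092716 * sqrt(5)/571593479 + 7869977059110762/168788696381305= 47.59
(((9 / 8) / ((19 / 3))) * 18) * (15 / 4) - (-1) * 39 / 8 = 5127 / 304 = 16.87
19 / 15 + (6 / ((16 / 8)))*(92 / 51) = 6.68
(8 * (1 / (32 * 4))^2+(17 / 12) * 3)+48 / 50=266777 / 51200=5.21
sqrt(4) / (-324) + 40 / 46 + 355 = 355.86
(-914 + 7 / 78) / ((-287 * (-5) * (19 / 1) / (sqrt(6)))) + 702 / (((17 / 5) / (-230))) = -807300 / 17-14257 * sqrt(6) / 425334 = -47488.32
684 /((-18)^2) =19 /9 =2.11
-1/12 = -0.08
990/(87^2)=110/841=0.13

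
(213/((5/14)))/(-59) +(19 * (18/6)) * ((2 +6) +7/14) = 279891/590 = 474.39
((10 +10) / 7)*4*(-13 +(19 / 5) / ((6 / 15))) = -40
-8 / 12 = -2 / 3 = -0.67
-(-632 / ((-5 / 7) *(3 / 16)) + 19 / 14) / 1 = -4720.29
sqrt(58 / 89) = sqrt(5162) / 89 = 0.81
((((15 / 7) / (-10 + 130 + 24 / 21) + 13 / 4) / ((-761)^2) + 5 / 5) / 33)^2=241176635660669641 / 262638392353267620096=0.00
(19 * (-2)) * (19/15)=-48.13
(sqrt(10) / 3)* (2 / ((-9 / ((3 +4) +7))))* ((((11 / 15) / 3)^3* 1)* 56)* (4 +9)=-34.87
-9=-9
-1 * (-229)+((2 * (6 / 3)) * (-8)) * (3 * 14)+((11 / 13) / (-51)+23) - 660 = -1161587 / 663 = -1752.02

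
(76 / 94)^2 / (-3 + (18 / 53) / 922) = -17640626 / 80948805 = -0.22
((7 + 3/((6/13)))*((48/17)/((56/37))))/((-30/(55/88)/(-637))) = 90909/272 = 334.22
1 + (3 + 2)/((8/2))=9/4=2.25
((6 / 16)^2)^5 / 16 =59049 / 17179869184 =0.00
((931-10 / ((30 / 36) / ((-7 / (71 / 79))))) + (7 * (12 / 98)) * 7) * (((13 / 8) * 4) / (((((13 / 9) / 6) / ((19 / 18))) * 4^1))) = 4170291 / 568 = 7342.06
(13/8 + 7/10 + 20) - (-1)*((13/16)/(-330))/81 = 9547943/427680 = 22.32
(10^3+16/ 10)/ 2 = 2504/ 5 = 500.80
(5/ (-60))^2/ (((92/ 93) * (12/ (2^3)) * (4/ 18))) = 31/ 1472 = 0.02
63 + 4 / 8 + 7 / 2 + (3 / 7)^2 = 3292 / 49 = 67.18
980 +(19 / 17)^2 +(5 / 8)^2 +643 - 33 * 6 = 26387129 / 18496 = 1426.64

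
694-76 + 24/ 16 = 1239/ 2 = 619.50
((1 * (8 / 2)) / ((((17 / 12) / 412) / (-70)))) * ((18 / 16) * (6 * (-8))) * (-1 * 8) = -598026240 / 17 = -35178014.12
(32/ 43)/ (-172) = -0.00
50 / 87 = 0.57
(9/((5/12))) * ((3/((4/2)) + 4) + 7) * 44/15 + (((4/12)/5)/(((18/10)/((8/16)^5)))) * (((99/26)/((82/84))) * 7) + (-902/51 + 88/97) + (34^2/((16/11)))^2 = 53359640159023/84376032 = 632402.82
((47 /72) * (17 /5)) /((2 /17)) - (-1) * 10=20783 /720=28.87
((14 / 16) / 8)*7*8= 49 / 8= 6.12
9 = 9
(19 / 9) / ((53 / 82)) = 1558 / 477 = 3.27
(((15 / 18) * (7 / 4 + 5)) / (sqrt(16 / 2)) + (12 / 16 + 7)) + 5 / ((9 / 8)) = 14.18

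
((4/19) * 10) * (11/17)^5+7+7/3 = 774690044/80931849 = 9.57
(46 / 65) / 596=0.00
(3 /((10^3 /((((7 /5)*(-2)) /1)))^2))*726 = 53361 /3125000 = 0.02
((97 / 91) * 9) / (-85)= -873 / 7735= -0.11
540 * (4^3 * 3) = 103680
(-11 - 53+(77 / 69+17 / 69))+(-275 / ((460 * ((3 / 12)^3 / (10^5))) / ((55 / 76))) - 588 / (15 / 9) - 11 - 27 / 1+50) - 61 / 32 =-580885024943 / 209760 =-2769284.06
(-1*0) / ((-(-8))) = 0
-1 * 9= -9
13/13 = 1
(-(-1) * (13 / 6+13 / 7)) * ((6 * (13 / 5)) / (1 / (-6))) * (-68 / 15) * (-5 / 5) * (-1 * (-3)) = -896376 / 175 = -5122.15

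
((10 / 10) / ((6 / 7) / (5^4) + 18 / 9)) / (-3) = -4375 / 26268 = -0.17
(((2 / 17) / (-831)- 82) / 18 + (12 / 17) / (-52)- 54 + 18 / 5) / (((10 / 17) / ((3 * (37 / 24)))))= -16808403401 / 38890800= -432.19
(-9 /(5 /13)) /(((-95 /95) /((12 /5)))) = 1404 /25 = 56.16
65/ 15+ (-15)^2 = 688/ 3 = 229.33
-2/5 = -0.40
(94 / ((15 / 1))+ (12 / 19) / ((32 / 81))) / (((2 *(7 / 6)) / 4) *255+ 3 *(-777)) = -17933 / 4975530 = -0.00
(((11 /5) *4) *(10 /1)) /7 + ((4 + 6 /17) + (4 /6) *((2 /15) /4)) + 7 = 128234 /5355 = 23.95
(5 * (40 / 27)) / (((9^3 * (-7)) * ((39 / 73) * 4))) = -3650 / 5373459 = -0.00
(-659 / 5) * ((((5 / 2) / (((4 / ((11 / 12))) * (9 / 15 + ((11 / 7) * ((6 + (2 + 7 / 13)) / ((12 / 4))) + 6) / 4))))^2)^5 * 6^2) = -12695688900347828034765427810490779876708984375 / 83668533436681630851298708656117995783194027229184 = -0.00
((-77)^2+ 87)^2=36192256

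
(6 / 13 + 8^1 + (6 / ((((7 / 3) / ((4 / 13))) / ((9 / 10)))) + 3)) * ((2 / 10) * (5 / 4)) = 5539 / 1820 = 3.04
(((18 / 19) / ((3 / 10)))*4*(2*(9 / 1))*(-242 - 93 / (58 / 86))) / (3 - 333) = 1586448 / 6061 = 261.75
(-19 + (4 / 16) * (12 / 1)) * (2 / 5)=-32 / 5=-6.40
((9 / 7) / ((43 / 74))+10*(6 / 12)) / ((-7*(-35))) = 2171 / 73745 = 0.03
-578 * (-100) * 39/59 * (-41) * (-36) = 3327199200/59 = 56393206.78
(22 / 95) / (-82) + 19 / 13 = 73862 / 50635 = 1.46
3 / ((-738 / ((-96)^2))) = -37.46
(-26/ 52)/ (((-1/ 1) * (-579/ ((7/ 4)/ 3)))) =-7/ 13896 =-0.00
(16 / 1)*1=16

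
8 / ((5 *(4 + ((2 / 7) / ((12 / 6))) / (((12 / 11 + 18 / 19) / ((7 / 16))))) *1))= 54528 / 137365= 0.40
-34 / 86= -17 / 43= -0.40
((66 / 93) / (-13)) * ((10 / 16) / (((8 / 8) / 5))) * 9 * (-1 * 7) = 17325 / 1612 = 10.75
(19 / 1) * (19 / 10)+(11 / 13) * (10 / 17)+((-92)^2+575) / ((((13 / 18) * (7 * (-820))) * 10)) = 230745503 / 6342700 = 36.38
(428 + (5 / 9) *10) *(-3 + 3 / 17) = -62432 / 51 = -1224.16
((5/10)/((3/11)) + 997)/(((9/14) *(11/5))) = 209755/297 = 706.25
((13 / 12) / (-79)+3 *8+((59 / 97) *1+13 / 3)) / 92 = 886697 / 2819984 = 0.31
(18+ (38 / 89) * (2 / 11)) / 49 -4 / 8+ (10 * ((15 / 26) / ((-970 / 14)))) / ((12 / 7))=-43467045 / 241965724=-0.18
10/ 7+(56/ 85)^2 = 94202/ 50575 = 1.86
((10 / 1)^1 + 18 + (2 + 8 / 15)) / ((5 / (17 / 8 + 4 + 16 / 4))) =61.83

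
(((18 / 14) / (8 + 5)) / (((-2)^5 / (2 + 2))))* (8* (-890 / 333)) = 890 / 3367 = 0.26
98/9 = 10.89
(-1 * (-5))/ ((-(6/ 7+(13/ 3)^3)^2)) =-178605/ 241522681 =-0.00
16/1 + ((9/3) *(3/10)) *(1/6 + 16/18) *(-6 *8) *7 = -1516/5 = -303.20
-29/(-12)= 29/12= 2.42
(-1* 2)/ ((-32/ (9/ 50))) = 9/ 800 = 0.01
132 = 132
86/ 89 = 0.97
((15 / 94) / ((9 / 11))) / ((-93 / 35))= -1925 / 26226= -0.07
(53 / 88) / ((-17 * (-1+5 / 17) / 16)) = 53 / 66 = 0.80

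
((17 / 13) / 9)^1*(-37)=-629 / 117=-5.38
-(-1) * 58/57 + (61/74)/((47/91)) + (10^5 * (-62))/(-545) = 245881516279/21608814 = 11378.76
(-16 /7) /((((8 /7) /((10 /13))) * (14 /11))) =-110 /91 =-1.21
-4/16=-1/4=-0.25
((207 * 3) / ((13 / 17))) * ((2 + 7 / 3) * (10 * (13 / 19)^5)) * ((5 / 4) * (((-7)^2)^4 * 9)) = 1694739167284875075 / 4952198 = 342219589621.59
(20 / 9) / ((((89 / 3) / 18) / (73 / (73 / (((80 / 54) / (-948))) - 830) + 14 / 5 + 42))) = 2555807952 / 42313003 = 60.40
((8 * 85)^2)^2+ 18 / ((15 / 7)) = 1069068800042 / 5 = 213813760008.40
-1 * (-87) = 87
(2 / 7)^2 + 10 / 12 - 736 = -216115 / 294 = -735.09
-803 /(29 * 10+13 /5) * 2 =-730 /133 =-5.49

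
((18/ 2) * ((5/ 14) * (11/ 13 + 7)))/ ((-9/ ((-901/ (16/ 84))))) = 13255.10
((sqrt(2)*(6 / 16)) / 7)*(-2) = -3*sqrt(2) / 28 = -0.15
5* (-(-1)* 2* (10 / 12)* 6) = 50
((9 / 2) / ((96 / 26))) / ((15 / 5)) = 13 / 32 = 0.41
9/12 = 3/4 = 0.75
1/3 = 0.33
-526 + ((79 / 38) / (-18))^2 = -246086015 / 467856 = -525.99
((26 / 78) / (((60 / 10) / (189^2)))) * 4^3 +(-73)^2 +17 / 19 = 2514420 / 19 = 132337.89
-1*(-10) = 10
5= 5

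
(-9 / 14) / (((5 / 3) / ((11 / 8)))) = -297 / 560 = -0.53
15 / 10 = 3 / 2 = 1.50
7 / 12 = 0.58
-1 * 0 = 0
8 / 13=0.62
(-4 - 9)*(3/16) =-39/16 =-2.44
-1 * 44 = -44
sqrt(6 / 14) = sqrt(21) / 7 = 0.65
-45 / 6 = -15 / 2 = -7.50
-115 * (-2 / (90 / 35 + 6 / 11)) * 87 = 51359 / 8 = 6419.88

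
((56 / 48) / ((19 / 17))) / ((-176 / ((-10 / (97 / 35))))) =20825 / 973104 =0.02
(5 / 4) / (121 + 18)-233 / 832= -31347 / 115648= -0.27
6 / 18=1 / 3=0.33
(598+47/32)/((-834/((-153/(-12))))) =-326111/35584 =-9.16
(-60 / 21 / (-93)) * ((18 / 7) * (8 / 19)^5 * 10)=39321600 / 3761194381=0.01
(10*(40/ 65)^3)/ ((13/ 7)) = 35840/ 28561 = 1.25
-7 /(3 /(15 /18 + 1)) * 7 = -539 /18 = -29.94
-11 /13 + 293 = 3798 /13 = 292.15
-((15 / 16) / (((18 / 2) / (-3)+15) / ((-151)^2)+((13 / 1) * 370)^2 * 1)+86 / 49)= -103696584304121 / 59082936204544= -1.76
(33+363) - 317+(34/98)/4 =15501/196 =79.09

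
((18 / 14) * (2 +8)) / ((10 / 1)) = 9 / 7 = 1.29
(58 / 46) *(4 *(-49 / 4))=-1421 / 23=-61.78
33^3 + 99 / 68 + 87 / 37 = 90427071 / 2516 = 35940.81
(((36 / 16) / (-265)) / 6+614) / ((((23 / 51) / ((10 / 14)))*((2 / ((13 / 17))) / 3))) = 152296209 / 136528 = 1115.49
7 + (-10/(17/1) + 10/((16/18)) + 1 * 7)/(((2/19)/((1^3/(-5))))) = -18059/680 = -26.56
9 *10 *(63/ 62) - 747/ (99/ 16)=-9983/ 341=-29.28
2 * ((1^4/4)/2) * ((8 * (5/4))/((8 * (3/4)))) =5/12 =0.42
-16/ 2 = -8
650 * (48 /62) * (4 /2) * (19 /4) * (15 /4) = 555750 /31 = 17927.42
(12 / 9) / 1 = 4 / 3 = 1.33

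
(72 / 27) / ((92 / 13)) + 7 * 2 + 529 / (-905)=861259 / 62445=13.79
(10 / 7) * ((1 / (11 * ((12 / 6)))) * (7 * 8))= 40 / 11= 3.64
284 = 284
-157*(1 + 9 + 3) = -2041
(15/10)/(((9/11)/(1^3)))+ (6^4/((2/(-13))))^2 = 425782667/6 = 70963777.83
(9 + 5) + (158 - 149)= 23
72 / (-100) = -18 / 25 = -0.72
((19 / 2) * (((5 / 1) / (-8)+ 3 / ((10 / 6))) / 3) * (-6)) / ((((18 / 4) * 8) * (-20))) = 893 / 28800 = 0.03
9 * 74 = 666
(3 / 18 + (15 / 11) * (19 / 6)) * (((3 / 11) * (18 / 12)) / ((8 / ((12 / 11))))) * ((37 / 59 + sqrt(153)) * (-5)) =-4995 * sqrt(17) / 1331-61605 / 78529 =-16.26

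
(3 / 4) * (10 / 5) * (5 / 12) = 5 / 8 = 0.62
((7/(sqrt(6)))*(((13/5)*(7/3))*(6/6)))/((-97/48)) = -8.58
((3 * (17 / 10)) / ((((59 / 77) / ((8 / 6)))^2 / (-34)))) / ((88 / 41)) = -12773222 / 52215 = -244.63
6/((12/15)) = 15/2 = 7.50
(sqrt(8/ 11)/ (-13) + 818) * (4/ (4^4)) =409/ 32-sqrt(22)/ 4576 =12.78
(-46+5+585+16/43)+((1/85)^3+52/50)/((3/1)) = 14384592571/26407375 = 544.72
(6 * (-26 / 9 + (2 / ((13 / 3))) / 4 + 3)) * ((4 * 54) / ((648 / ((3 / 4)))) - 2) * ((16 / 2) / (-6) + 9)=-8533 / 468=-18.23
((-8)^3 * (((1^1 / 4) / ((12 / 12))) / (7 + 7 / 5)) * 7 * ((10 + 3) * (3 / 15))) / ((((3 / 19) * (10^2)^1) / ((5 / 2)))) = -43.91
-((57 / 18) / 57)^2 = -1 / 324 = -0.00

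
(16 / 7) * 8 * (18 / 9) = 256 / 7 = 36.57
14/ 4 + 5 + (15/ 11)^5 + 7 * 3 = 11020759/ 322102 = 34.22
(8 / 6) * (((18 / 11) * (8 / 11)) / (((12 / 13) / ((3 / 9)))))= 208 / 363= 0.57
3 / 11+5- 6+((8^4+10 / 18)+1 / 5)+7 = 2030999 / 495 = 4103.03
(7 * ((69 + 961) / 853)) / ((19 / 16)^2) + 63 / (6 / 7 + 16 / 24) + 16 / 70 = 47.57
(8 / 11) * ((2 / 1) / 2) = 8 / 11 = 0.73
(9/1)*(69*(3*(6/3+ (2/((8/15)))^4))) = 95268231/256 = 372141.53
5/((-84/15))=-25/28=-0.89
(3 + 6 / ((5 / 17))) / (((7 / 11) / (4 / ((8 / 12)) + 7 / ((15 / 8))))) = 62634 / 175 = 357.91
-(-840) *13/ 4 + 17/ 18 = 49157/ 18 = 2730.94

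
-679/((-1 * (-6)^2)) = 679/36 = 18.86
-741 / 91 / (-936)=19 / 2184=0.01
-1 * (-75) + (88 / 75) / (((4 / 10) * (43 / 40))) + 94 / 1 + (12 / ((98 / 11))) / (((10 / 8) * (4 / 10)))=174.42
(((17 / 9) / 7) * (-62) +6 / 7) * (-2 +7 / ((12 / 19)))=-27250 / 189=-144.18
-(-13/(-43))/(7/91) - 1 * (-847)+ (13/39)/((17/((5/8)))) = 14791031/17544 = 843.08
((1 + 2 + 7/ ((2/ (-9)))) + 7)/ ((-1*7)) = 43/ 14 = 3.07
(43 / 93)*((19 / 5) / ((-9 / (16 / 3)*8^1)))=-1634 / 12555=-0.13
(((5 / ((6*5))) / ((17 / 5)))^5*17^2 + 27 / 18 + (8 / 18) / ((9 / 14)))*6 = 83720645 / 6367248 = 13.15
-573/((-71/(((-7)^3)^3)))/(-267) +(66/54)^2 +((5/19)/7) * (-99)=83033165299663/68074587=1219738.07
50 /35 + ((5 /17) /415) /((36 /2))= 253987 /177786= 1.43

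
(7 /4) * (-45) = -315 /4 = -78.75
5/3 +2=11/3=3.67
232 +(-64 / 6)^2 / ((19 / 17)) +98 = 73838 / 171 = 431.80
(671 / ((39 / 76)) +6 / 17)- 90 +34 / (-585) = 12111862 / 9945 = 1217.88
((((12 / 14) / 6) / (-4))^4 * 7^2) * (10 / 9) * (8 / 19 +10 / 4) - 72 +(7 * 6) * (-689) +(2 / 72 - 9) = -62246391317 / 2145024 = -29018.97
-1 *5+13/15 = -62/15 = -4.13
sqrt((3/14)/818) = sqrt(8589)/5726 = 0.02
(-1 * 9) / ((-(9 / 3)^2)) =1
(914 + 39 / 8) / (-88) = -7351 / 704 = -10.44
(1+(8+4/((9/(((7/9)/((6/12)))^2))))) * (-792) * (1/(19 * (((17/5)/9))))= -3231800/2907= -1111.73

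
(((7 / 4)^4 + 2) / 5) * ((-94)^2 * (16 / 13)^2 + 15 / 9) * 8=6590073103 / 27040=243715.72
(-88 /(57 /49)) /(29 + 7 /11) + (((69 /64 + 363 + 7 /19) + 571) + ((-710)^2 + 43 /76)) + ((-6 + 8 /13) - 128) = 3902934129659 /7730112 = 504900.08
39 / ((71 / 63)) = 2457 / 71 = 34.61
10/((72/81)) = 45/4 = 11.25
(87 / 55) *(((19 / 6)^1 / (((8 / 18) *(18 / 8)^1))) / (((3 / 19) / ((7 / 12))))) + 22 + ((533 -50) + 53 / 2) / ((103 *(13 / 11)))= 236973437 / 5302440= 44.69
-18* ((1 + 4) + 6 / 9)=-102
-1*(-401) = 401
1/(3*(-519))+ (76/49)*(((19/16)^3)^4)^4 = 709929155486370638475516826087964061258005205865227654481300152527/119724730674464008878830970616195623470924250981123646273093632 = 5929.68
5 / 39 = 0.13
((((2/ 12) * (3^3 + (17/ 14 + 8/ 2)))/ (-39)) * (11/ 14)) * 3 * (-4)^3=39688/ 1911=20.77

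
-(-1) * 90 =90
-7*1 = -7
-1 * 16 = -16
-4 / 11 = -0.36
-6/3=-2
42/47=0.89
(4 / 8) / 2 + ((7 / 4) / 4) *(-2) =-0.62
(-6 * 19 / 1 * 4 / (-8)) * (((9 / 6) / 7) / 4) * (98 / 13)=1197 / 52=23.02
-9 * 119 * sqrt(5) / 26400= -357 * sqrt(5) / 8800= -0.09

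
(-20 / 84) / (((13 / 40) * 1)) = -200 / 273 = -0.73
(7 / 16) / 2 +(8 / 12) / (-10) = 73 / 480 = 0.15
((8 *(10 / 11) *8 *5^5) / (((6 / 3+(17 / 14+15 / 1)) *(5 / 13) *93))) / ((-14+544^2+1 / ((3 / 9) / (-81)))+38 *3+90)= 2080000 / 2205300537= 0.00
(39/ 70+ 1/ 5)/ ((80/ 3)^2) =477/ 448000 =0.00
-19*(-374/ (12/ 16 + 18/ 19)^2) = 41044256/ 16641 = 2466.45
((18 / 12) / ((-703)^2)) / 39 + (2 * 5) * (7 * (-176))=-158305026879 / 12849434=-12320.00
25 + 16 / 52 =329 / 13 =25.31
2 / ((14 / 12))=12 / 7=1.71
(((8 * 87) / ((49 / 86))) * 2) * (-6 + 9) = 359136 / 49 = 7329.31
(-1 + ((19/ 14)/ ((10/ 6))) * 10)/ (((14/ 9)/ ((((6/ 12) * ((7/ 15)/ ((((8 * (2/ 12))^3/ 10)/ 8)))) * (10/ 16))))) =10125/ 448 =22.60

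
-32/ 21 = -1.52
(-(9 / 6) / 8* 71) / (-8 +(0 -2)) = 213 / 160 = 1.33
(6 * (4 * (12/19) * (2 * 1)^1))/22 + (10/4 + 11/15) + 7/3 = 6.94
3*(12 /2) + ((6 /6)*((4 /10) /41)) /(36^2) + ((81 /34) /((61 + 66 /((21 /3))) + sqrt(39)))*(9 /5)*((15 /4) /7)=577643274613 /32032771920 - 15309*sqrt(39) /32794768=18.03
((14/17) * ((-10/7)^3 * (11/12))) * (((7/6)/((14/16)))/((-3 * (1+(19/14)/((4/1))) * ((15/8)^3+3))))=3604480/47337129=0.08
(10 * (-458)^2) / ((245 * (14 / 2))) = 419528 / 343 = 1223.11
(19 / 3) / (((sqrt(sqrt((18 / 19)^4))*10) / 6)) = 361 / 90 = 4.01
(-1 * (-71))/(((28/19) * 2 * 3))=1349/168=8.03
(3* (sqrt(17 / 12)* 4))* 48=96* sqrt(51)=685.58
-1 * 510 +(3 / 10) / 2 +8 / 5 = -2033 / 4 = -508.25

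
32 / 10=16 / 5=3.20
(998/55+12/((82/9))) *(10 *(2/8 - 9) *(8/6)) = -3072160/1353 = -2270.63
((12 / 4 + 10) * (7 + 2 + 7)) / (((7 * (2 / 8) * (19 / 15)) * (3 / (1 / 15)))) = 832 / 399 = 2.09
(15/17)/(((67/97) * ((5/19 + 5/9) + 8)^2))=42545655/2590158896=0.02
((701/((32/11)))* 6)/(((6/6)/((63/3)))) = 485793/16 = 30362.06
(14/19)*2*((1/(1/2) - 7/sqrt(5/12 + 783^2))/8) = 7/19 - 49*sqrt(76371)/8222611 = 0.37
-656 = -656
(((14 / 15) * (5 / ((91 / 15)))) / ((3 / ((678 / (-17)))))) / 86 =-1130 / 9503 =-0.12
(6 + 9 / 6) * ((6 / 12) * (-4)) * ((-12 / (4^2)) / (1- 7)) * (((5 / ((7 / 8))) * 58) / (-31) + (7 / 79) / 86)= 20.04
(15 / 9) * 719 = 3595 / 3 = 1198.33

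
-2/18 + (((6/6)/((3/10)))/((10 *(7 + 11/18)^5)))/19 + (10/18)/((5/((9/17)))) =-7335685749496/140296832996499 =-0.05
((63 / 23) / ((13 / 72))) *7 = 31752 / 299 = 106.19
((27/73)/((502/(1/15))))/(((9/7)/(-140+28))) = -0.00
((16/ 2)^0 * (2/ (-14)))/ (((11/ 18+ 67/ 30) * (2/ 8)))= -45/ 224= -0.20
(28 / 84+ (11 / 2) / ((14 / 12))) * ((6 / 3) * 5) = 1060 / 21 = 50.48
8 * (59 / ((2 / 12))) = 2832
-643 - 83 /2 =-1369 /2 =-684.50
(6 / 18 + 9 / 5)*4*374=47872 / 15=3191.47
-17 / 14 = -1.21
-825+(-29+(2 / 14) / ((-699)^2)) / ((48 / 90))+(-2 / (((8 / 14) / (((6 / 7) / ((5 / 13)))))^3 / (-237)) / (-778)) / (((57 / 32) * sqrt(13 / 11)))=-4010192705 / 4560276 - 1441908 * sqrt(143) / 923875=-898.04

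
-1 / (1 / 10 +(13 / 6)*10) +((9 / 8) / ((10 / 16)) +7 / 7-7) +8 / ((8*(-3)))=-44854 / 9795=-4.58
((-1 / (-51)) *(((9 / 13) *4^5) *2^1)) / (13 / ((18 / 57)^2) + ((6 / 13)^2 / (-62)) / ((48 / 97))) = 178274304 / 835900795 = 0.21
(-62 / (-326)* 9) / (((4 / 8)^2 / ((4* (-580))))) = -2589120 / 163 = -15884.17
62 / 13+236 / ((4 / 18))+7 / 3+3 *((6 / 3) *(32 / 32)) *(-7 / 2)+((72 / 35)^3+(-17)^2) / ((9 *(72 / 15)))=25402775999 / 24078600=1054.99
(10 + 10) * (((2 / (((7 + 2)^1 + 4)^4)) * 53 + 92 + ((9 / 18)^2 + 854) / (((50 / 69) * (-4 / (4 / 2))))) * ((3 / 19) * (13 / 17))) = -17048476359 / 14192620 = -1201.22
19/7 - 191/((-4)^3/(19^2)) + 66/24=485105/448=1082.82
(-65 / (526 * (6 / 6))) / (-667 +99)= 65 / 298768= 0.00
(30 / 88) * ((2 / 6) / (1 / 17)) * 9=765 / 44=17.39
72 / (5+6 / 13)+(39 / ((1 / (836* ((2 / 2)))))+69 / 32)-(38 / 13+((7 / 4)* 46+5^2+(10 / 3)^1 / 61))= 32510.86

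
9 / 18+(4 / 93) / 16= 187 / 372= 0.50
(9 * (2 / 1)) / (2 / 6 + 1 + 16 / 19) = 513 / 62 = 8.27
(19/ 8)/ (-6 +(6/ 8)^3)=-152/ 357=-0.43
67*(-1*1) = -67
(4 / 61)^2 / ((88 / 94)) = 188 / 40931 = 0.00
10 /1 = 10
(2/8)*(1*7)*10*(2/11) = 3.18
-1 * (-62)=62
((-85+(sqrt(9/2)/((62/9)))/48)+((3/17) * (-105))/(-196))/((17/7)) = -40415/1156+63 * sqrt(2)/33728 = -34.96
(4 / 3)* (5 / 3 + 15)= 200 / 9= 22.22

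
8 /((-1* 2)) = -4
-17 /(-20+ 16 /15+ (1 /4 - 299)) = 1020 /19061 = 0.05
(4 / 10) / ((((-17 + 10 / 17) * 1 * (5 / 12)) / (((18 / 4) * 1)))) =-204 / 775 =-0.26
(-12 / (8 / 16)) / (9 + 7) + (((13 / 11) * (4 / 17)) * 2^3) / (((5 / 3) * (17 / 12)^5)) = -3361614213 / 2655132590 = -1.27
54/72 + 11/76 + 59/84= 1.60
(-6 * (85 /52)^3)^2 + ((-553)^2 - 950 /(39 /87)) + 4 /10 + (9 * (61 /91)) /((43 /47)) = 2264215139951514257 /7438691886080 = 304383.51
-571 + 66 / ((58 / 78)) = -13985 / 29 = -482.24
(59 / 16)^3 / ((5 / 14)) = 1437653 / 10240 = 140.40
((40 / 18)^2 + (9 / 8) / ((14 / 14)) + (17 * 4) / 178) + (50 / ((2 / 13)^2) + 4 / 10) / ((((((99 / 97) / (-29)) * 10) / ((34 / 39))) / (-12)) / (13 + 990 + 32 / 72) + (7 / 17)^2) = 1627456122893729417 / 130553897980680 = 12465.78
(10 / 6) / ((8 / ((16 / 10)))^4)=1 / 375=0.00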